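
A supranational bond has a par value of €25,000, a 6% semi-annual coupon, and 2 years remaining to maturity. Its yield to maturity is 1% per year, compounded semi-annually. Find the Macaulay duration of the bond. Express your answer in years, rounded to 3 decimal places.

Periodic yield y = 0.005. Discount each cash flow and weight by its period:
  t   CF        PV=CF/(1+0.005)^t    t·PV
  1       750.00       746.2687       746.2687
  2       750.00       742.5559     1,485.1118
  3       750.00       738.8616     2,216.5847
  4    25,750.00    25,241.3737   100,965.4947
  Σ                 27,469.0598   105,413.4599
Price P = Σ PV = 27,469.0598.
Macaulay duration = Σ(t·PV) / P = 105,413.4599 / 27,469.0598 = 3.83753 half-year periods.
In years: 3.83753 / 2 = 1.91877 years.

1.919 years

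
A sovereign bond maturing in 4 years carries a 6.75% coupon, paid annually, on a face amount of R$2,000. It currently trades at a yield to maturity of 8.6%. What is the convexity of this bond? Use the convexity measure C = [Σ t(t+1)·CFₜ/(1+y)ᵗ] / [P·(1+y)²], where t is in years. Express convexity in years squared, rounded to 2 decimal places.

14.84

With y = 0.086:
  t   CF        PV=CF/(1+0.086)^t    t·PV        t(t+1)·PV
  1       135.00       124.3094       124.3094         248.6188
  2       135.00       114.4654       228.9307         686.7922
  3       135.00       105.4009       316.2027       1,264.8107
  4     2,135.00     1,534.8947     6,139.5787      30,697.8934
  Σ                  1,879.0703     6,809.0215      32,898.1152
P = 1,879.0703.
Convexity = Σ t(t+1)·PV / [P·(1+y)²] = 32,898.1152 / (1,879.0703 × 1.179396) = 14.84459.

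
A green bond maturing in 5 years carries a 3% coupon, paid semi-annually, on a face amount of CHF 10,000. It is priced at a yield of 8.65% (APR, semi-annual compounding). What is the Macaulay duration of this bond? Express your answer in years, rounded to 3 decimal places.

Periodic yield y = 0.04325. Discount each cash flow and weight by its period:
  t   CF        PV=CF/(1+0.04325)^t    t·PV
  1       150.00       143.7815       143.7815
  2       150.00       137.8207       275.6414
  3       150.00       132.1071       396.3212
  4       150.00       126.6303       506.5213
  5       150.00       121.3806       606.9030
  6       150.00       116.3485       698.0912
  7       150.00       111.5251       780.6755
  8       150.00       106.9016       855.2126
  9       150.00       102.4698       922.2278
  10   10,150.00     6,646.3332    66,463.3318
  Σ                  7,745.2983    71,648.7073
Price P = Σ PV = 7,745.2983.
Macaulay duration = Σ(t·PV) / P = 71,648.7073 / 7,745.2983 = 9.25061 half-year periods.
In years: 9.25061 / 2 = 4.62530 years.

4.625 years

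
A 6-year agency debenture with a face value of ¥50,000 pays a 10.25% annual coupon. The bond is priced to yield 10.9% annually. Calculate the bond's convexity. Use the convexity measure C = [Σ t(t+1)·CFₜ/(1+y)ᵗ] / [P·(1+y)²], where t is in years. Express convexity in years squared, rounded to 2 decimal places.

24.80

With y = 0.109:
  t   CF        PV=CF/(1+0.109)^t    t·PV        t(t+1)·PV
  1     5,125.00     4,621.2804     4,621.2804       9,242.5609
  2     5,125.00     4,167.0698     8,334.1396      25,002.4189
  3     5,125.00     3,757.5021    11,272.5063      45,090.0251
  4     5,125.00     3,388.1894    13,552.7578      67,763.7889
  5     5,125.00     3,055.1753    15,275.8767      91,655.2600
  6    55,125.00    29,631.8881   177,791.3289   1,244,539.3020
  Σ                 48,621.1053   230,847.8897   1,483,293.3558
P = 48,621.1053.
Convexity = Σ t(t+1)·PV / [P·(1+y)²] = 1,483,293.3558 / (48,621.1053 × 1.229881) = 24.80499.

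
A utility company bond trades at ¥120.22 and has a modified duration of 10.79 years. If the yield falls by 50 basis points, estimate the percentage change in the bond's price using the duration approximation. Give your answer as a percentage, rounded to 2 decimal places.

+5.40%

Duration approximation: ΔP/P ≈ -D_mod · Δy = -10.79 × (-0.005) = +0.053950.
As a percentage: +5.3950%.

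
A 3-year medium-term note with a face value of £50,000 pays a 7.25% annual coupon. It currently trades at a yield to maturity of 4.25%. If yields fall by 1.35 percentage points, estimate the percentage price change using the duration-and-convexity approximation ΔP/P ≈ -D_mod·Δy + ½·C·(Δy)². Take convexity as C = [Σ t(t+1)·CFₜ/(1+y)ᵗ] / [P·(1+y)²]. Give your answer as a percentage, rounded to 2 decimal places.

+3.73%

With y = 0.0425:
  t   CF        PV=CF/(1+0.0425)^t    t·PV        t(t+1)·PV
  1     3,625.00     3,477.2182     3,477.2182       6,954.4365
  2     3,625.00     3,335.4611     6,670.9223      20,012.7668
  3    53,625.00    47,330.2844   141,990.8533     567,963.4130
  Σ                 54,142.9638   152,138.9937     594,930.6162
P = 54,142.9638; D_Mac = 2.80995 yrs; D_mod = 2.69540 yrs; C = 10.11049.
Duration effect: -2.69540 × (-0.0135) = +0.036388
Convexity effect: 0.5 × 10.11049 × (-0.0135)² = +0.0009213
ΔP/P ≈ +0.036388 + 0.0009213 = +0.037309 = +3.7309%.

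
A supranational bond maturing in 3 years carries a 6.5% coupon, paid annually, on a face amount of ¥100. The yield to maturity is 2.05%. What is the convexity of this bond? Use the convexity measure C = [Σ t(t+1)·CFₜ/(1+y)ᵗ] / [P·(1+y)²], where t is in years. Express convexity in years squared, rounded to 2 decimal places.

With y = 0.0205:
  t   CF        PV=CF/(1+0.0205)^t    t·PV        t(t+1)·PV
  1         6.50         6.3694         6.3694          12.7389
  2         6.50         6.2415        12.4830          37.4489
  3       106.50       100.2099       300.6297       1,202.5187
  Σ                    112.8208       319.4820       1,252.7064
P = 112.8208.
Convexity = Σ t(t+1)·PV / [P·(1+y)²] = 1,252.7064 / (112.8208 × 1.041420) = 10.66189.

10.66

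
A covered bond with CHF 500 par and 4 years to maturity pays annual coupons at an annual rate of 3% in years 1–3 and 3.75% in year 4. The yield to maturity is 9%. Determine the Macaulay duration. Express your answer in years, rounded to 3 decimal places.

Periodic yield y = 0.09. Discount each cash flow and weight by its year:
  t   CF        PV=CF/(1+0.09)^t    t·PV
  1        15.00        13.7615        13.7615
  2        15.00        12.6252        25.2504
  3        15.00        11.5828        34.7483
  4       518.75       367.4956     1,469.9823
  Σ                    405.4650     1,543.7424
Price P = Σ PV = 405.4650.
Macaulay duration = Σ(t·PV) / P = 1,543.7424 / 405.4650 = 3.80734 years.

3.807 years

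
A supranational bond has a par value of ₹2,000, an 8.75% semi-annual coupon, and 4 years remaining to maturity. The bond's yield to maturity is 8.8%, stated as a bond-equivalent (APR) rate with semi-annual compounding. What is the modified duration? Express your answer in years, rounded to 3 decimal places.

3.314 years

Periodic yield y = 0.044. First find Macaulay duration:
  t   CF        PV=CF/(1+0.044)^t    t·PV
  1        87.50        83.8123        83.8123
  2        87.50        80.2799       160.5599
  3        87.50        76.8965       230.6895
  4        87.50        73.6556       294.6226
  5        87.50        70.5514       352.7569
  6        87.50        67.5780       405.4677
  7        87.50        64.7298       453.1089
  8     2,087.50     1,479.1850    11,833.4800
  Σ                  1,996.6885    13,814.4978
P = 1,996.6885; Macaulay duration = 13,814.4978 / 1,996.6885 = 6.91870 half-year periods = 3.45935 years.
Modified duration = D_Mac / (1 + y) = 3.45935 / 1.044 = 3.31356 years.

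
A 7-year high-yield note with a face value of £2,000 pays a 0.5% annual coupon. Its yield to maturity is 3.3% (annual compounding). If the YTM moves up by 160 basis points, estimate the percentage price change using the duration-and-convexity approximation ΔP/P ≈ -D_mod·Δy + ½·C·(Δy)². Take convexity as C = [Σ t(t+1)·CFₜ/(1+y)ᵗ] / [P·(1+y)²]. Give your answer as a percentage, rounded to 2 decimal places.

-10.00%

With y = 0.033:
  t   CF        PV=CF/(1+0.033)^t    t·PV        t(t+1)·PV
  1        10.00         9.6805         9.6805          19.3611
  2        10.00         9.3713        18.7426          56.2277
  3        10.00         9.0719        27.2157         108.8630
  4        10.00         8.7821        35.1284         175.6421
  5        10.00         8.5016        42.5078         255.0467
  6        10.00         8.2300        49.3798         345.6586
  7     2,010.00     1,601.3778    11,209.6447      89,677.1575
  Σ                  1,655.0152    11,392.2996      90,637.9567
P = 1,655.0152; D_Mac = 6.88350 yrs; D_mod = 6.66360 yrs; C = 51.32246.
Duration effect: -6.66360 × (+0.016) = -0.106618
Convexity effect: 0.5 × 51.32246 × (0.016)² = +0.0065693
ΔP/P ≈ -0.106618 + 0.0065693 = -0.100048 = -10.0048%.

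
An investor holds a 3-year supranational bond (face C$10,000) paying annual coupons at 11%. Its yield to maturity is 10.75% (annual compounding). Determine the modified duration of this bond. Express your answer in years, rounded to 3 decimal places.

Periodic yield y = 0.1075. First find Macaulay duration:
  t   CF        PV=CF/(1+0.1075)^t    t·PV
  1     1,100.00       993.2280       993.2280
  2     1,100.00       896.8199     1,793.6397
  3    11,100.00     8,171.3116    24,513.9349
  Σ                 10,061.3595    27,300.8026
P = 10,061.3595; Macaulay duration = 27,300.8026 / 10,061.3595 = 2.71343 years.
Modified duration = D_Mac / (1 + y) = 2.71343 / 1.1075 = 2.45005 years.

2.450 years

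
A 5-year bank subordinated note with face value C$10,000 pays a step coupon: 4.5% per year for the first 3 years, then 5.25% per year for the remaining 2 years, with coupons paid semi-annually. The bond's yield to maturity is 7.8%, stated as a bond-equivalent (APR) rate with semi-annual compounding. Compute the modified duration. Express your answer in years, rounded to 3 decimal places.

Periodic yield y = 0.039. First find Macaulay duration:
  t   CF        PV=CF/(1+0.039)^t    t·PV
  1       225.00       216.5544       216.5544
  2       225.00       208.4258       416.8515
  3       225.00       200.6023       601.8069
  4       225.00       193.0725       772.2898
  5       225.00       185.8253       929.1264
  6       225.00       178.8501     1,073.1007
  7       262.50       200.8262     1,405.7837
  8       262.50       193.2880     1,546.3041
  9       262.50       186.0327     1,674.2946
  10   10,262.50     6,999.9944    69,999.9443
  Σ                  8,763.4717    78,636.0565
P = 8,763.4717; Macaulay duration = 78,636.0565 / 8,763.4717 = 8.97316 half-year periods = 4.48658 years.
Modified duration = D_Mac / (1 + y) = 4.48658 / 1.039 = 4.31817 years.

4.318 years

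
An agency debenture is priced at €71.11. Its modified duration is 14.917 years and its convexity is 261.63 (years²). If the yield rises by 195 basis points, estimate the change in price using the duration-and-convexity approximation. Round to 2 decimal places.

Duration effect: -D_mod·Δy = -14.917 × (+0.0195) = -0.2908815
Convexity effect: ½·C·(Δy)² = 0.5 × 261.63 × (0.0195)² = +0.04974240375
ΔP/P ≈ -0.2908815 + 0.04974240375 = -0.24113909625
ΔP ≈ 71.11 × (-0.24113909625) = -17.1474011343375.

-€17.15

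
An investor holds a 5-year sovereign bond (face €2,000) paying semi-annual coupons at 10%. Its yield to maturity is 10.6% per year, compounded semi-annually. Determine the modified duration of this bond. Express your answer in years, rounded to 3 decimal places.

Periodic yield y = 0.053. First find Macaulay duration:
  t   CF        PV=CF/(1+0.053)^t    t·PV
  1       100.00        94.9668        94.9668
  2       100.00        90.1869       180.3737
  3       100.00        85.6475       256.9426
  4       100.00        81.3367       325.3468
  5       100.00        77.2428       386.2141
  6       100.00        73.3550       440.1301
  7       100.00        69.6629       487.6401
  8       100.00        66.1566       529.2526
  9       100.00        62.8268       565.4408
  10    2,100.00     1,252.9553    12,529.5532
  Σ                  1,954.3372    15,795.8608
P = 1,954.3372; Macaulay duration = 15,795.8608 / 1,954.3372 = 8.08246 half-year periods = 4.04123 years.
Modified duration = D_Mac / (1 + y) = 4.04123 / 1.053 = 3.83783 years.

3.838 years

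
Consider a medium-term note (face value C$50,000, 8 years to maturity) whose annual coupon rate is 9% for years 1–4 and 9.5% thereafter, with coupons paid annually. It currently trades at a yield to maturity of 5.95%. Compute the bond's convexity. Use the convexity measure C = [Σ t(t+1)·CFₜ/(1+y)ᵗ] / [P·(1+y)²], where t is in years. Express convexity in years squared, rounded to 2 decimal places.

45.26

With y = 0.0595:
  t   CF        PV=CF/(1+0.0595)^t    t·PV        t(t+1)·PV
  1     4,500.00     4,247.2865     4,247.2865       8,494.5729
  2     4,500.00     4,008.7649     8,017.5299      24,052.5897
  3     4,500.00     3,783.6385    11,350.9154      45,403.6614
  4     4,500.00     3,571.1547    14,284.6190      71,423.0949
  5     4,750.00     3,557.8596    17,789.2979     106,735.7876
  6     4,750.00     3,358.0553    20,148.3318     141,038.3225
  7     4,750.00     3,169.4717    22,186.3021     177,490.4168
  8    54,750.00    34,480.7287   275,845.8294   2,482,612.4647
  Σ                 60,176.9599   373,870.1119   3,057,250.9105
P = 60,176.9599.
Convexity = Σ t(t+1)·PV / [P·(1+y)²] = 3,057,250.9105 / (60,176.9599 × 1.122540) = 45.25837.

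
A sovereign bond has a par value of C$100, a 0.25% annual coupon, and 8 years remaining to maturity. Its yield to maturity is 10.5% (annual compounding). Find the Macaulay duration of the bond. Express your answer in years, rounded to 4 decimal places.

Periodic yield y = 0.105. Discount each cash flow and weight by its year:
  t   CF        PV=CF/(1+0.105)^t    t·PV
  1         0.25         0.2262         0.2262
  2         0.25         0.2047         0.4095
  3         0.25         0.1853         0.5559
  4         0.25         0.1677         0.6707
  5         0.25         0.1517         0.7587
  6         0.25         0.1373         0.8240
  7         0.25         0.1243         0.8700
  8       100.25        45.1010       360.8080
  Σ                     46.2983       365.1230
Price P = Σ PV = 46.2983.
Macaulay duration = Σ(t·PV) / P = 365.1230 / 46.2983 = 7.88631 years.

7.8863 years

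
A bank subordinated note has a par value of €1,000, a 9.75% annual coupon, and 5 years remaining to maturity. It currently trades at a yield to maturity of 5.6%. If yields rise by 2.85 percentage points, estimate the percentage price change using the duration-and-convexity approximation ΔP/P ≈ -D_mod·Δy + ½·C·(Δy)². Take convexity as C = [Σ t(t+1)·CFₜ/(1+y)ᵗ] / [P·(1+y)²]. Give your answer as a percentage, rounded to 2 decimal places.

With y = 0.056:
  t   CF        PV=CF/(1+0.056)^t    t·PV        t(t+1)·PV
  1        97.50        92.3295        92.3295         184.6591
  2        97.50        87.4333       174.8666         524.5997
  3        97.50        82.7967       248.3900         993.5600
  4        97.50        78.4059       313.6237       1,568.1187
  5     1,097.50       835.7665     4,178.8323      25,072.9938
  Σ                  1,176.7319     5,008.0422      28,343.9313
P = 1,176.7319; D_Mac = 4.25589 yrs; D_mod = 4.03020 yrs; C = 21.60005.
Duration effect: -4.03020 × (+0.0285) = -0.114861
Convexity effect: 0.5 × 21.60005 × (0.0285)² = +0.0087723
ΔP/P ≈ -0.114861 + 0.0087723 = -0.106088 = -10.6088%.

-10.61%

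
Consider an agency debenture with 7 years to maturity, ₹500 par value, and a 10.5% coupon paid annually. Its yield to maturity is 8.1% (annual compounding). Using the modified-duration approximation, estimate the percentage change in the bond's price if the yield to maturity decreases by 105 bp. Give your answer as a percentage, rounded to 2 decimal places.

+5.24%

Periodic yield y = 0.081. Modified duration first:
  t   CF        PV=CF/(1+0.081)^t    t·PV
  1        52.50        48.5661        48.5661
  2        52.50        44.9271        89.8541
  3        52.50        41.5606       124.6819
  4        52.50        38.4465       153.7859
  5        52.50        35.5657       177.8283
  6        52.50        32.9007       197.4042
  7       552.50       320.2967     2,242.0767
  Σ                    562.2633     3,034.1972
P = 562.2633; D_Mac = 5.39640 yrs; D_mod = 5.39640/(1+0.081) = 4.99204 yrs.
ΔP/P ≈ -D_mod · Δy = -4.99204 × (-0.0105) = +0.052416 = +5.2416%.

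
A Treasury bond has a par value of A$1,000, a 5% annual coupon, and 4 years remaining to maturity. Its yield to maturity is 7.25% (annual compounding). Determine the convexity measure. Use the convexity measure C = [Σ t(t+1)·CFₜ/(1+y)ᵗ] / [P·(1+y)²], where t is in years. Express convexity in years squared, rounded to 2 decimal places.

15.72

With y = 0.0725:
  t   CF        PV=CF/(1+0.0725)^t    t·PV        t(t+1)·PV
  1        50.00        46.6200        46.6200          93.2401
  2        50.00        43.4686        86.9371         260.8114
  3        50.00        40.5301       121.5904         486.3617
  4     1,050.00       793.5971     3,174.3886      15,871.9429
  Σ                    924.2159     3,429.5362      16,712.3561
P = 924.2159.
Convexity = Σ t(t+1)·PV / [P·(1+y)²] = 16,712.3561 / (924.2159 × 1.150256) = 15.72062.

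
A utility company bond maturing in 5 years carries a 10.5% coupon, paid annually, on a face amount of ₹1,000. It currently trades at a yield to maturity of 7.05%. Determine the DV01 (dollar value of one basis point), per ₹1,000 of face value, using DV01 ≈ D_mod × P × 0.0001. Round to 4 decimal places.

₹0.4473

Periodic yield y = 0.0705.
  t   CF        PV=CF/(1+0.0705)^t    t·PV
  1       105.00        98.0850        98.0850
  2       105.00        91.6254       183.2508
  3       105.00        85.5912       256.7737
  4       105.00        79.9544       319.8178
  5     1,105.00       786.0115     3,930.0577
  Σ                  1,141.2676     4,787.9850
P = 1,141.2676; D_Mac = 4.19532 yrs; D_mod = 3.91903 yrs.
DV01 ≈ 3.91903 × 1,141.2676 × 0.0001 = 0.447266.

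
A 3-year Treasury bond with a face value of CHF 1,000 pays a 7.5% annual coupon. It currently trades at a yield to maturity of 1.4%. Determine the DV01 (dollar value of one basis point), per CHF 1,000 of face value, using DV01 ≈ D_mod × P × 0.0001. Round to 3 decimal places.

Periodic yield y = 0.014.
  t   CF        PV=CF/(1+0.014)^t    t·PV
  1        75.00        73.9645        73.9645
  2        75.00        72.9433       145.8866
  3     1,075.00     1,031.0853     3,093.2559
  Σ                  1,177.9931     3,313.1070
P = 1,177.9931; D_Mac = 2.81250 yrs; D_mod = 2.77367 yrs.
DV01 ≈ 2.77367 × 1,177.9931 × 0.0001 = 0.326736.

CHF 0.327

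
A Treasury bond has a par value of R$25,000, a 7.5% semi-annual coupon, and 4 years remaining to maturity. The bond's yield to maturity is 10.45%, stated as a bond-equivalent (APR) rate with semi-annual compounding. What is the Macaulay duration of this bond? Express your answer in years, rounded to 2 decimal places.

3.50 years

Periodic yield y = 0.05225. Discount each cash flow and weight by its period:
  t   CF        PV=CF/(1+0.05225)^t    t·PV
  1       937.50       890.9480       890.9480
  2       937.50       846.7075     1,693.4150
  3       937.50       804.6638     2,413.9915
  4       937.50       764.7078     3,058.8313
  5       937.50       726.7359     3,633.6794
  6       937.50       690.6494     4,143.8967
  7       937.50       656.3549     4,594.4843
  8    25,937.50    17,257.4506   138,059.6047
  Σ                 22,638.2180   158,488.8509
Price P = Σ PV = 22,638.2180.
Macaulay duration = Σ(t·PV) / P = 158,488.8509 / 22,638.2180 = 7.00094 half-year periods.
In years: 7.00094 / 2 = 3.50047 years.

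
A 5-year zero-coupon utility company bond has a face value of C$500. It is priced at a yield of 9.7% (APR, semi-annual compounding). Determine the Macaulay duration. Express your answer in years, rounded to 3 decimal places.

A zero-coupon bond has a single cash flow at maturity, so its Macaulay duration equals its maturity: 5 years.
(Equivalently: 10 semi-annual periods ÷ 2 = 5 years.)

5.000 years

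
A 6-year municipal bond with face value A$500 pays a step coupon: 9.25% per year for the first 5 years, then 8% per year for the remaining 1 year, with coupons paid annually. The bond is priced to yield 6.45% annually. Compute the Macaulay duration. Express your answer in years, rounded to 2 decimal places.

4.93 years

Periodic yield y = 0.0645. Discount each cash flow and weight by its year:
  t   CF        PV=CF/(1+0.0645)^t    t·PV
  1        46.25        43.4476        43.4476
  2        46.25        40.8151        81.6301
  3        46.25        38.3420       115.0260
  4        46.25        36.0188       144.0751
  5        46.25        33.8363       169.1817
  6       540.00       371.1246     2,226.7477
  Σ                    563.5844     2,780.1083
Price P = Σ PV = 563.5844.
Macaulay duration = Σ(t·PV) / P = 2,780.1083 / 563.5844 = 4.93290 years.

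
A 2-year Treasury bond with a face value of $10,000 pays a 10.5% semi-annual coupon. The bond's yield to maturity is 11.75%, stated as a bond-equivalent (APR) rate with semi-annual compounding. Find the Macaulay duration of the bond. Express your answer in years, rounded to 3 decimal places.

1.853 years

Periodic yield y = 0.05875. Discount each cash flow and weight by its period:
  t   CF        PV=CF/(1+0.05875)^t    t·PV
  1       525.00       495.8678       495.8678
  2       525.00       468.3521       936.7042
  3       525.00       442.3632     1,327.0897
  4    10,525.00     8,376.2265    33,504.9059
  Σ                  9,782.8096    36,264.5676
Price P = Σ PV = 9,782.8096.
Macaulay duration = Σ(t·PV) / P = 36,264.5676 / 9,782.8096 = 3.70697 half-year periods.
In years: 3.70697 / 2 = 1.85348 years.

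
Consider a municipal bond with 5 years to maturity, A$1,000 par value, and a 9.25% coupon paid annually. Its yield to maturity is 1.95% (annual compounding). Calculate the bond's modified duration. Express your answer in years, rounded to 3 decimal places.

4.255 years

Periodic yield y = 0.0195. First find Macaulay duration:
  t   CF        PV=CF/(1+0.0195)^t    t·PV
  1        92.50        90.7308        90.7308
  2        92.50        88.9953       177.9907
  3        92.50        87.2931       261.8794
  4        92.50        85.6235       342.4939
  5     1,092.50       991.9398     4,959.6988
  Σ                  1,344.5824     5,832.7934
P = 1,344.5824; Macaulay duration = 5,832.7934 / 1,344.5824 = 4.33800 years.
Modified duration = D_Mac / (1 + y) = 4.33800 / 1.0195 = 4.25502 years.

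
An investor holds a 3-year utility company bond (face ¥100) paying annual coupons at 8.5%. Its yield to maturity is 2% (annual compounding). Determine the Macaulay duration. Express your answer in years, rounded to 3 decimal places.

Periodic yield y = 0.02. Discount each cash flow and weight by its year:
  t   CF        PV=CF/(1+0.02)^t    t·PV
  1         8.50         8.3333         8.3333
  2         8.50         8.1699        16.3399
  3       108.50       102.2420       306.7259
  Σ                    118.7452       331.3991
Price P = Σ PV = 118.7452.
Macaulay duration = Σ(t·PV) / P = 331.3991 / 118.7452 = 2.79084 years.

2.791 years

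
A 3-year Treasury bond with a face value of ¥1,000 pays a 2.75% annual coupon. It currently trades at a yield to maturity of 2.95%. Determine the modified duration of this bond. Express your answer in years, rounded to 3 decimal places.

Periodic yield y = 0.0295. First find Macaulay duration:
  t   CF        PV=CF/(1+0.0295)^t    t·PV
  1        27.50        26.7120        26.7120
  2        27.50        25.9466        51.8931
  3     1,027.50       941.6788     2,825.0363
  Σ                    994.3373     2,903.6414
P = 994.3373; Macaulay duration = 2,903.6414 / 994.3373 = 2.92018 years.
Modified duration = D_Mac / (1 + y) = 2.92018 / 1.0295 = 2.83650 years.

2.837 years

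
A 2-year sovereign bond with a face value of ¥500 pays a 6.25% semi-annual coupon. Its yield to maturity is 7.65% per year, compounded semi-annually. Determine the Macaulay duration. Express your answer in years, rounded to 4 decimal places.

1.9096 years

Periodic yield y = 0.03825. Discount each cash flow and weight by its period:
  t   CF        PV=CF/(1+0.03825)^t    t·PV
  1       15.625        15.0494        15.0494
  2       15.625        14.4949        28.9899
  3       15.625        13.9609        41.8828
  4      515.625       443.7376     1,774.9503
  Σ                    487.2428     1,860.8723
Price P = Σ PV = 487.2428.
Macaulay duration = Σ(t·PV) / P = 1,860.8723 / 487.2428 = 3.81919 half-year periods.
In years: 3.81919 / 2 = 1.90959 years.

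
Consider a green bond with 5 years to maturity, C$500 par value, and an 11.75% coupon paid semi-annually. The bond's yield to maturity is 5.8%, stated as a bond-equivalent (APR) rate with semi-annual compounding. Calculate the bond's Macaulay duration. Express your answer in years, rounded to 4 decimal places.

4.0497 years

Periodic yield y = 0.029. Discount each cash flow and weight by its period:
  t   CF        PV=CF/(1+0.029)^t    t·PV
  1       29.375        28.5471        28.5471
  2       29.375        27.7426        55.4852
  3       29.375        26.9607        80.8822
  4       29.375        26.2009       104.8036
  5       29.375        25.4625       127.3125
  6       29.375        24.7449       148.4694
  7       29.375        24.0475       168.3326
  8       29.375        23.3698       186.9583
  9       29.375        22.7112       204.4005
  10     529.375       397.7495     3,977.4953
  Σ                    627.5368     5,082.6869
Price P = Σ PV = 627.5368.
Macaulay duration = Σ(t·PV) / P = 5,082.6869 / 627.5368 = 8.09942 half-year periods.
In years: 8.09942 / 2 = 4.04971 years.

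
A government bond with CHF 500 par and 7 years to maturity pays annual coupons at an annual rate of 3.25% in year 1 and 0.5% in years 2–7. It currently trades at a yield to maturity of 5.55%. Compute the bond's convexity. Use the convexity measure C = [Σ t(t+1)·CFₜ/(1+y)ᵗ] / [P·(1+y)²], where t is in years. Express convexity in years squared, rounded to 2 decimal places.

47.39

With y = 0.0555:
  t   CF        PV=CF/(1+0.0555)^t    t·PV        t(t+1)·PV
  1        16.25        15.3955        15.3955          30.7911
  2         2.50         2.2440         4.4880          13.4640
  3         2.50         2.1260         6.3780          25.5121
  4         2.50         2.0142         8.0569          40.2844
  5         2.50         1.9083         9.5415          57.2493
  6         2.50         1.8080        10.8478          75.9346
  7       502.50       344.2932     2,410.0522      19,280.4173
  Σ                    369.7892     2,464.7600      19,523.6529
P = 369.7892.
Convexity = Σ t(t+1)·PV / [P·(1+y)²] = 19,523.6529 / (369.7892 × 1.114080) = 47.39040.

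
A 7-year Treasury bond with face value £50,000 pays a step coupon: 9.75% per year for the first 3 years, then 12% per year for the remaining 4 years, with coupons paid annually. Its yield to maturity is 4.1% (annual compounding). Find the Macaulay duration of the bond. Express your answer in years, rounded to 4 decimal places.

5.6138 years

Periodic yield y = 0.041. Discount each cash flow and weight by its year:
  t   CF        PV=CF/(1+0.041)^t    t·PV
  1     4,875.00     4,682.9971     4,682.9971
  2     4,875.00     4,498.5563     8,997.1126
  3     4,875.00     4,321.3797    12,964.1392
  4     6,000.00     5,109.1462    20,436.5849
  5     6,000.00     4,907.9214    24,539.6072
  6     6,000.00     4,714.6219    28,287.7317
  7    56,000.00    42,270.0655   295,890.4583
  Σ                 70,504.6882   395,798.6310
Price P = Σ PV = 70,504.6882.
Macaulay duration = Σ(t·PV) / P = 395,798.6310 / 70,504.6882 = 5.61379 years.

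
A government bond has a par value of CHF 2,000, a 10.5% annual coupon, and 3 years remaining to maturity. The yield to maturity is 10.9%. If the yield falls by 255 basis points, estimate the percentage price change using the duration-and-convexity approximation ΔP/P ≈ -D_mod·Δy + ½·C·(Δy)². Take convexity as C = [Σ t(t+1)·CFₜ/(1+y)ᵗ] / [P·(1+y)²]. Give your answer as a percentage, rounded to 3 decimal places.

+6.538%

With y = 0.109:
  t   CF        PV=CF/(1+0.109)^t    t·PV        t(t+1)·PV
  1       210.00       189.3598       189.3598         378.7196
  2       210.00       170.7482       341.4965       1,024.4894
  3     2,210.00     1,620.3082     4,860.9247      19,443.6986
  Σ                  1,980.4162     5,391.7809      20,846.9076
P = 1,980.4162; D_Mac = 2.72255 yrs; D_mod = 2.45496 yrs; C = 8.55898.
Duration effect: -2.45496 × (-0.0255) = +0.062601
Convexity effect: 0.5 × 8.55898 × (-0.0255)² = +0.0027827
ΔP/P ≈ +0.062601 + 0.0027827 = +0.065384 = +6.5384%.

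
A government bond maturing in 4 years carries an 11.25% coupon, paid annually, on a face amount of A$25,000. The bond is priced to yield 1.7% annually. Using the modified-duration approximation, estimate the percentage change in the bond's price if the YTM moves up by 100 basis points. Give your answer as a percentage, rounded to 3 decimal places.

-3.461%

Periodic yield y = 0.017. Modified duration first:
  t   CF        PV=CF/(1+0.017)^t    t·PV
  1     2,812.50     2,765.4867     2,765.4867
  2     2,812.50     2,719.2593     5,438.5186
  3     2,812.50     2,673.8046     8,021.4139
  4    27,812.50    25,998.9744   103,995.8977
  Σ                 34,157.5251   120,221.3169
P = 34,157.5251; D_Mac = 3.51961 yrs; D_mod = 3.51961/(1+0.017) = 3.46078 yrs.
ΔP/P ≈ -D_mod · Δy = -3.46078 × (+0.01) = -0.034608 = -3.4608%.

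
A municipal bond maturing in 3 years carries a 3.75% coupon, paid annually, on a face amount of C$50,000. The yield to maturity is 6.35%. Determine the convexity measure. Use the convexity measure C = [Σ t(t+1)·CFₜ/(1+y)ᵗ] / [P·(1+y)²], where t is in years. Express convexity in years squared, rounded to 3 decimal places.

With y = 0.0635:
  t   CF        PV=CF/(1+0.0635)^t    t·PV        t(t+1)·PV
  1     1,875.00     1,763.0465     1,763.0465       3,526.0931
  2     1,875.00     1,657.7777     3,315.5553       9,946.6660
  3    51,875.00    43,126.6403   129,379.9210     517,519.6841
  Σ                 46,547.4646   134,458.5229     530,992.4432
P = 46,547.4646.
Convexity = Σ t(t+1)·PV / [P·(1+y)²] = 530,992.4432 / (46,547.4646 × 1.131032) = 10.08596.

10.086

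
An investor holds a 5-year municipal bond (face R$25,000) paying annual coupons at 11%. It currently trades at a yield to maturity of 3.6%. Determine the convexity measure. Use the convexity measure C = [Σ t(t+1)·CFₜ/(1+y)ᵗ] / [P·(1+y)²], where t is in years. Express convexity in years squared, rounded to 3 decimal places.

22.243

With y = 0.036:
  t   CF        PV=CF/(1+0.036)^t    t·PV        t(t+1)·PV
  1     2,750.00     2,654.4402     2,654.4402       5,308.8803
  2     2,750.00     2,562.2009     5,124.4018      15,373.2055
  3     2,750.00     2,473.1669     7,419.5007      29,678.0029
  4     2,750.00     2,387.2267     9,548.9070      47,744.5350
  5    27,750.00    23,252.2086   116,261.0430     697,566.2580
  Σ                 33,329.2433   141,008.2927     795,670.8817
P = 33,329.2433.
Convexity = Σ t(t+1)·PV / [P·(1+y)²] = 795,670.8817 / (33,329.2433 × 1.073296) = 22.24275.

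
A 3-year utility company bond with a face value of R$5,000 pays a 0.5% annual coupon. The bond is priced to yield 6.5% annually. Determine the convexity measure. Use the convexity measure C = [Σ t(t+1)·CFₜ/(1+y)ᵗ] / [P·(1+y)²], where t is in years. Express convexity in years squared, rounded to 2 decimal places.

10.50

With y = 0.065:
  t   CF        PV=CF/(1+0.065)^t    t·PV        t(t+1)·PV
  1        25.00        23.4742        23.4742          46.9484
  2        25.00        22.0415        44.0830         132.2489
  3     5,025.00     4,159.9417    12,479.8251      49,919.3002
  Σ                  4,205.4573    12,547.3822      50,098.4975
P = 4,205.4573.
Convexity = Σ t(t+1)·PV / [P·(1+y)²] = 50,098.4975 / (4,205.4573 × 1.134225) = 10.50297.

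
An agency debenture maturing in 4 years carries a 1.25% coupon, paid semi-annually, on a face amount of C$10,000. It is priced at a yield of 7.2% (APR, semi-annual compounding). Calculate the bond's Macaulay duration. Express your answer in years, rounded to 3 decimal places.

3.901 years

Periodic yield y = 0.036. Discount each cash flow and weight by its period:
  t   CF        PV=CF/(1+0.036)^t    t·PV
  1        62.50        60.3282        60.3282
  2        62.50        58.2318       116.4637
  3        62.50        56.2083       168.6250
  4        62.50        54.2552       217.0206
  5        62.50        52.3698       261.8492
  6        62.50        50.5500       303.3002
  7        62.50        48.7935       341.5543
  8    10,062.50     7,582.7694    60,662.1554
  Σ                  7,963.5063    62,131.2966
Price P = Σ PV = 7,963.5063.
Macaulay duration = Σ(t·PV) / P = 62,131.2966 / 7,963.5063 = 7.80200 half-year periods.
In years: 7.80200 / 2 = 3.90100 years.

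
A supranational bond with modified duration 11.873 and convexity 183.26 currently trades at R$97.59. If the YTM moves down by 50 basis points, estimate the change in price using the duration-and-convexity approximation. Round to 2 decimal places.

Duration effect: -D_mod·Δy = -11.873 × (-0.005) = +0.059365
Convexity effect: ½·C·(Δy)² = 0.5 × 183.26 × (-0.005)² = +0.00229075
ΔP/P ≈ +0.059365 + 0.00229075 = +0.06165575
ΔP ≈ 97.59 × (+0.06165575) = +6.0169846425.

+R$6.02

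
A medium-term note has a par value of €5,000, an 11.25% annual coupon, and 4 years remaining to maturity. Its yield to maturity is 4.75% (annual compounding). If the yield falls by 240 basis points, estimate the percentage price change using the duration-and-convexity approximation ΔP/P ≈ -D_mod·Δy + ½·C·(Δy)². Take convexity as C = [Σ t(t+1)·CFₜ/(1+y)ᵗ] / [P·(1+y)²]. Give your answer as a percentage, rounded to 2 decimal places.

+8.44%

With y = 0.0475:
  t   CF        PV=CF/(1+0.0475)^t    t·PV        t(t+1)·PV
  1       562.50       536.9928       536.9928       1,073.9857
  2       562.50       512.6423     1,025.2847       3,075.8540
  3       562.50       489.3960     1,468.1881       5,872.7522
  4     5,562.50     4,620.1268    18,480.5073      92,402.5365
  Σ                  6,159.1580    21,510.9729     102,425.1284
P = 6,159.1580; D_Mac = 3.49252 yrs; D_mod = 3.33415 yrs; C = 15.15574.
Duration effect: -3.33415 × (-0.024) = +0.080020
Convexity effect: 0.5 × 15.15574 × (-0.024)² = +0.0043649
ΔP/P ≈ +0.080020 + 0.0043649 = +0.084384 = +8.4384%.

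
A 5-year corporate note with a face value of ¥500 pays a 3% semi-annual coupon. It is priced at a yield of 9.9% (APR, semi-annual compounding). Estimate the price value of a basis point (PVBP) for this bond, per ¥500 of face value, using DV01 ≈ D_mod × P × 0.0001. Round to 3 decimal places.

¥0.161

Periodic yield y = 0.0495.
  t   CF        PV=CF/(1+0.0495)^t    t·PV
  1         7.50         7.1463         7.1463
  2         7.50         6.8092        13.6184
  3         7.50         6.4880        19.4641
  4         7.50         6.1820        24.7281
  5         7.50         5.8905        29.4523
  6         7.50         5.6126        33.6758
  7         7.50         5.3479        37.4354
  8         7.50         5.0957        40.7654
  9         7.50         4.8553        43.6980
  10      507.50       313.0485     3,130.4849
  Σ                    366.4761     3,380.4688
P = 366.4761; D_Mac = 9.22426 half-year periods = 4.61213 yrs; D_mod = 4.39460 yrs.
DV01 ≈ 4.39460 × 366.4761 × 0.0001 = 0.161051.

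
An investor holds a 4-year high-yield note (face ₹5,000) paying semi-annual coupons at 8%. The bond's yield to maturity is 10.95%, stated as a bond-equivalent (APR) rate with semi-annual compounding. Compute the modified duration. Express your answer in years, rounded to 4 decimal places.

Periodic yield y = 0.05475. First find Macaulay duration:
  t   CF        PV=CF/(1+0.05475)^t    t·PV
  1       200.00       189.6184       189.6184
  2       200.00       179.7757       359.5513
  3       200.00       170.4439       511.3316
  4       200.00       161.5965       646.3859
  5       200.00       153.2083       766.0416
  6       200.00       145.2556       871.5334
  7       200.00       137.7156       964.0095
  8     5,200.00     3,394.7443    27,157.9546
  Σ                  4,532.3583    31,466.4263
P = 4,532.3583; Macaulay duration = 31,466.4263 / 4,532.3583 = 6.94262 half-year periods = 3.47131 years.
Modified duration = D_Mac / (1 + y) = 3.47131 / 1.05475 = 3.29112 years.

3.2911 years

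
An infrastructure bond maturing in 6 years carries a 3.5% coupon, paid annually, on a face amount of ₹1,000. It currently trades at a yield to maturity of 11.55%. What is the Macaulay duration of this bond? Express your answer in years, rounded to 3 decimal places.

Periodic yield y = 0.1155. Discount each cash flow and weight by its year:
  t   CF        PV=CF/(1+0.1155)^t    t·PV
  1        35.00        31.3761        31.3761
  2        35.00        28.1274        56.2547
  3        35.00        25.2150        75.6451
  4        35.00        22.6042        90.4169
  5        35.00        20.2638       101.3188
  6     1,035.00       537.1838     3,223.1028
  Σ                    664.7702     3,578.1144
Price P = Σ PV = 664.7702.
Macaulay duration = Σ(t·PV) / P = 3,578.1144 / 664.7702 = 5.38248 years.

5.382 years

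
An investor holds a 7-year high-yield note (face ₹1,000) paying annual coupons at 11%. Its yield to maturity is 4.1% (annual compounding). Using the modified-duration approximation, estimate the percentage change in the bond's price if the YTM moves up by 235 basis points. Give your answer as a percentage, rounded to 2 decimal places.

Periodic yield y = 0.041. Modified duration first:
  t   CF        PV=CF/(1+0.041)^t    t·PV
  1       110.00       105.6676       105.6676
  2       110.00       101.5059       203.0118
  3       110.00        97.5081       292.5242
  4       110.00        93.6677       374.6707
  5       110.00        89.9786       449.8928
  6       110.00        86.4347       518.6084
  7     1,110.00       837.8531     5,864.9716
  Σ                  1,412.6156     7,809.3471
P = 1,412.6156; D_Mac = 5.52829 yrs; D_mod = 5.52829/(1+0.041) = 5.31056 yrs.
ΔP/P ≈ -D_mod · Δy = -5.31056 × (+0.0235) = -0.124798 = -12.4798%.

-12.48%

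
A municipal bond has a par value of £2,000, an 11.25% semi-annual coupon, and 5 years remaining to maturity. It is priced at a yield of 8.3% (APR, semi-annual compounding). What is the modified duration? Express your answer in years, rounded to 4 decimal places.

3.8613 years

Periodic yield y = 0.0415. First find Macaulay duration:
  t   CF        PV=CF/(1+0.0415)^t    t·PV
  1       112.50       108.0173       108.0173
  2       112.50       103.7132       207.4264
  3       112.50        99.5806       298.7418
  4       112.50        95.6127       382.4507
  5       112.50        91.8028       459.0142
  6       112.50        88.1448       528.8690
  7       112.50        84.6326       592.4281
  8       112.50        81.2603       650.0823
  9       112.50        78.0224       702.2012
  10    2,112.50     1,406.7081    14,067.0806
  Σ                  2,237.4947    17,996.3115
P = 2,237.4947; Macaulay duration = 17,996.3115 / 2,237.4947 = 8.04306 half-year periods = 4.02153 years.
Modified duration = D_Mac / (1 + y) = 4.02153 / 1.0415 = 3.86129 years.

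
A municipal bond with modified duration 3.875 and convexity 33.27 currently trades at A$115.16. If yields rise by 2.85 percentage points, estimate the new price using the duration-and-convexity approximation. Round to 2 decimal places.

A$104.00

Duration effect: -D_mod·Δy = -3.875 × (+0.0285) = -0.1104375
Convexity effect: ½·C·(Δy)² = 0.5 × 33.27 × (0.0285)² = +0.01351177875
ΔP/P ≈ -0.1104375 + 0.01351177875 = -0.09692572125
New price ≈ 115.16 × (1 - 0.09692572125) = 103.99803394085.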